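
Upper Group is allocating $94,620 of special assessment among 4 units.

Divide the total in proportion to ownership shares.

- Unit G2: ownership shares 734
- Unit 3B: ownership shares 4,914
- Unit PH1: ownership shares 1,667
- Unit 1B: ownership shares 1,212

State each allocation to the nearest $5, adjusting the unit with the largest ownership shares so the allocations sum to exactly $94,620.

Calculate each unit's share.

Ownership shares total: 734 + 4,914 + 1,667 + 1,212 = 8,527.
Unrounded shares: Unit G2 8,144.84; Unit 3B 54,528.28; Unit PH1 18,497.89; Unit 1B 13,448.98.
Rounded to nearest $5: Unit G2 $8,145; Unit 3B $54,530; Unit PH1 $18,500; Unit 1B $13,450. Sum = $94,625.
Difference $94,620 − $94,625 = −$5 applied to largest ownership shares (Unit 3B): Unit 3B becomes $54,525.

Unit G2: $8,145 | Unit 3B: $54,525 | Unit PH1: $18,500 | Unit 1B: $13,450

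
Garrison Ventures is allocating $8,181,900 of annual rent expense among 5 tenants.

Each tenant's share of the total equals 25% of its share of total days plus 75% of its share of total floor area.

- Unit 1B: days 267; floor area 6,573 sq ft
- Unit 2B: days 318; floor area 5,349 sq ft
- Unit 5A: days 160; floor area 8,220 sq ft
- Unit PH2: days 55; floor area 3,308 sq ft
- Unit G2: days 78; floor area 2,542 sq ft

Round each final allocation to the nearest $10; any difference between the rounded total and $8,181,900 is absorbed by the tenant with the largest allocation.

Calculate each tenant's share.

Totals — days 878, floor area 25,992.
Composite weights (25% days + 75% floor area): Unit 1B 0.2657; Unit 2B 0.2449; Unit 5A 0.2827; Unit PH2 0.1111; Unit G2 0.0956.
Pro-rata amounts: Unit 1B 2,173,842.34; Unit 2B 2,003,684.02; Unit 5A 2,313,403.20; Unit PH2 909,115.78; Unit G2 781,854.67.
At nearest $10: Unit 1B $2,173,840; Unit 2B $2,003,680; Unit 5A $2,313,400; Unit PH2 $909,120; Unit G2 $781,850. Sum = $8,181,890.
Difference $8,181,900 − $8,181,890 = +$10 applied to largest allocation (Unit 5A): Unit 5A becomes $2,313,410.

Unit 1B: $2,173,840 | Unit 2B: $2,003,680 | Unit 5A: $2,313,410 | Unit PH2: $909,120 | Unit G2: $781,850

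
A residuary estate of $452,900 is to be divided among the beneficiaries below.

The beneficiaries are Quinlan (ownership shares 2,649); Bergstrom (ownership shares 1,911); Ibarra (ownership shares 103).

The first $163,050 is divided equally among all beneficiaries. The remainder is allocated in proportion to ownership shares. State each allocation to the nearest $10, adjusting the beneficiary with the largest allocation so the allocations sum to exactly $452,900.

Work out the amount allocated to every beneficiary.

First tranche $163,050 split equally: $54,350 each.
Remainder $289,850 by ownership shares (total 4,663): Quinlan 164,660.66 → $164,660; Bergstrom 118,786.91 → $118,790; Ibarra 6,402.43 → $6,400.
Totals: Quinlan $54,350 + $164,660 = $219,010; Bergstrom $54,350 + $118,790 = $173,140; Ibarra $54,350 + $6,400 = $60,750.

Quinlan: $219,010; Bergstrom: $173,140; Ibarra: $60,750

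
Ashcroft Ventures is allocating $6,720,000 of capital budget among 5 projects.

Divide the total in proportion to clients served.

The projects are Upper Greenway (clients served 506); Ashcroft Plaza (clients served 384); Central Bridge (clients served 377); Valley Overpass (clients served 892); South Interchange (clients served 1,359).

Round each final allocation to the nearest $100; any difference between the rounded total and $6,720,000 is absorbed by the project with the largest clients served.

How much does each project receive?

Upper Greenway: $966,500 · Ashcroft Plaza: $733,500 · Central Bridge: $720,100 · Valley Overpass: $1,703,900 · South Interchange: $2,596,000

Combined clients served = 3,518.
Unrounded shares: Upper Greenway 506/3,518 × $6,720,000 = 966,549.18; Ashcroft Plaza 384/3,518 × $6,720,000 = 733,507.67; Central Bridge 377/3,518 × $6,720,000 = 720,136.44; Valley Overpass 892/3,518 × $6,720,000 = 1,703,877.20; South Interchange 1,359/3,518 × $6,720,000 = 2,595,929.51.
After rounding ($100): Upper Greenway $966,500; Ashcroft Plaza $733,500; Central Bridge $720,100; Valley Overpass $1,703,900; South Interchange $2,595,900. Sum = $6,719,900.
Difference $6,720,000 − $6,719,900 = +$100 applied to largest clients served (South Interchange): South Interchange becomes $2,596,000.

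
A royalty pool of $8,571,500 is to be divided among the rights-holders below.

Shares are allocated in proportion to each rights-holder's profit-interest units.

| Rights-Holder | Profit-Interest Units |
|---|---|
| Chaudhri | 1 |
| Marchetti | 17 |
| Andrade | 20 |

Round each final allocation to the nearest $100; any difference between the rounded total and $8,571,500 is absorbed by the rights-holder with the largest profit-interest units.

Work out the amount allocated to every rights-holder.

Chaudhri: $225,600 · Marchetti: $3,834,600 · Andrade: $4,511,300

Sum of profit-interest units: 1 + 17 + 20 = 38.
Unrounded shares: Chaudhri 225,565.79; Marchetti 3,834,618.42; Andrade 4,511,315.79.
Rounded to nearest $100: Chaudhri $225,600; Marchetti $3,834,600; Andrade $4,511,300. Sum = $8,571,500.
Sum already equals the total — no adjustment.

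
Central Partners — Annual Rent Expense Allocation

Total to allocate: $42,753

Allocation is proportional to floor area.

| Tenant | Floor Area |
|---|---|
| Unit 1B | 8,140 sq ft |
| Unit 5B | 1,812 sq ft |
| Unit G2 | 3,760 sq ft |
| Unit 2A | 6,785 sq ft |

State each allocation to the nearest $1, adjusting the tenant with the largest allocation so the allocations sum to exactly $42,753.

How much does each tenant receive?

Unit 1B: $16,978 · Unit 5B: $3,780 · Unit G2: $7,843 · Unit 2A: $14,152

Sum of floor area: 20,497.
Unrounded shares: Unit 1B 8,140/20,497 × $42,753 = 16,978.55; Unit 5B 1,812/20,497 × $42,753 = 3,779.501; Unit G2 3,760/20,497 × $42,753 = 7,842.67; Unit 2A 6,785/20,497 × $42,753 = 14,152.27.
After rounding ($1): Unit 1B $16,979; Unit 5B $3,780; Unit G2 $7,843; Unit 2A $14,152. Sum = $42,754.
Difference $42,753 − $42,754 = −$1 applied to largest allocation (Unit 1B): Unit 1B becomes $16,978.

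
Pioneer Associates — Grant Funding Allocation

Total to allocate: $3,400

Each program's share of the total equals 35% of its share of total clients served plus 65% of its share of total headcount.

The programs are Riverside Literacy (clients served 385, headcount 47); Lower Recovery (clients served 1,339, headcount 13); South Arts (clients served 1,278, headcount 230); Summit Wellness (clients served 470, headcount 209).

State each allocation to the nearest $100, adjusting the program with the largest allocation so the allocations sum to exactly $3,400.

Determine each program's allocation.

Totals — clients served 3,472, headcount 499.
Composite weights (35% clients served + 65% headcount): Riverside Literacy 0.1000; Lower Recovery 0.1519; South Arts 0.4284; Summit Wellness 0.3196.
Unrounded shares: Riverside Literacy 340.11; Lower Recovery 516.51; South Arts 1,456.66; Summit Wellness 1,086.72.
At nearest $100: Riverside Literacy $300; Lower Recovery $500; South Arts $1,500; Summit Wellness $1,100. Sum = $3,400.
No rounding difference to absorb.

Riverside Literacy: $300 · Lower Recovery: $500 · South Arts: $1,500 · Summit Wellness: $1,100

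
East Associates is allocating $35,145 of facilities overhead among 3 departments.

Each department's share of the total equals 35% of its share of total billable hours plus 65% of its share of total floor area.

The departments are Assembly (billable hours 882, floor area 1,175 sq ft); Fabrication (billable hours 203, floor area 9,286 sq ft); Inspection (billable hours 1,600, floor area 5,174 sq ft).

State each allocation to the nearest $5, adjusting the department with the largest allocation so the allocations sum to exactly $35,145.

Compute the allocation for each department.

Assembly: $5,755 · Fabrication: $14,500 · Inspection: $14,890

Totals — billable hours 2,685, floor area 15,635.
Composite weights (35% billable hours + 65% floor area): Assembly 0.1638; Fabrication 0.4125; Inspection 0.4237.
Pro-rata amounts: Assembly 5,757.48; Fabrication 14,497.75; Inspection 14,889.77.
After rounding ($5): Assembly $5,755; Fabrication $14,500; Inspection $14,890. Sum = $35,145.
Sum already equals the total — no adjustment.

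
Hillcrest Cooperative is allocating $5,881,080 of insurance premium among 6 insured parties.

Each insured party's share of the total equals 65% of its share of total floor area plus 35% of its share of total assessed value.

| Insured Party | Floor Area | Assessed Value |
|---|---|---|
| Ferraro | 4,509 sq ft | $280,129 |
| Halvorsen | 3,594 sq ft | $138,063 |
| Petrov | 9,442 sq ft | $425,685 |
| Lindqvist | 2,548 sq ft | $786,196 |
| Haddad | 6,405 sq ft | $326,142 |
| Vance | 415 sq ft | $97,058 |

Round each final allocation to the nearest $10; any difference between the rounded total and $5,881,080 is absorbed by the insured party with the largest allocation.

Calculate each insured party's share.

Ferraro: $921,280; Halvorsen: $648,900; Petrov: $1,767,870; Lindqvist: $1,150,070; Haddad: $1,236,710; Vance: $156,250

Totals — floor area 26,913, assessed value 2,053,273.
Composite weights (65% floor area + 35% assessed value): Ferraro 0.1567; Halvorsen 0.1103; Petrov 0.3006; Lindqvist 0.1956; Haddad 0.2103; Vance 0.0266.
Raw shares: Ferraro 921,280.40; Halvorsen 648,895.28; Petrov 1,767,877.85; Lindqvist 1,150,066.68; Haddad 1,236,714.19; Vance 156,245.60.
After rounding ($10): Ferraro $921,280; Halvorsen $648,900; Petrov $1,767,880; Lindqvist $1,150,070; Haddad $1,236,710; Vance $156,250. Sum = $5,881,090.
Difference $5,881,080 − $5,881,090 = −$10 applied to largest allocation (Petrov): Petrov becomes $1,767,870.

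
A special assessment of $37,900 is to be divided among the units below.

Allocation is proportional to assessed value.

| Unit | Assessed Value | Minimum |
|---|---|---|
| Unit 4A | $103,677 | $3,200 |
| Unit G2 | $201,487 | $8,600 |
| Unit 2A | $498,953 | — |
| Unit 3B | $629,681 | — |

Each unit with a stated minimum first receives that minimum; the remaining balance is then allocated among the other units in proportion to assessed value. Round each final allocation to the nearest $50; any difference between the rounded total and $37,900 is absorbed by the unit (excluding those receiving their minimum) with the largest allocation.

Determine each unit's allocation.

Unit 4A: $3,200; Unit G2: $8,600; Unit 2A: $11,550; Unit 3B: $14,550

Guaranteed amounts: Unit 4A $3,200; Unit G2 $8,600. Balance $26,100.
Balance split over remaining assessed value 1,128,634: Unit 2A 11,538.44 → $11,550; Unit 3B 14,561.56 → $14,550.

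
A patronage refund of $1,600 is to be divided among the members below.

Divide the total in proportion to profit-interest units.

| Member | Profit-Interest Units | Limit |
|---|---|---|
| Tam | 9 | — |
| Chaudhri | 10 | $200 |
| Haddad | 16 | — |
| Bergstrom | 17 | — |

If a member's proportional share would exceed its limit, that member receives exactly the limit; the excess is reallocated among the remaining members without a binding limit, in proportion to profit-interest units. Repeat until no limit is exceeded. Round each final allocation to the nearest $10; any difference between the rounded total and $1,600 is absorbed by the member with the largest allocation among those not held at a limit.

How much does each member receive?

Tam: $300 | Chaudhri: $200 | Haddad: $530 | Bergstrom: $570

Combined profit-interest units = 52.
Proportional shares (ignoring caps): Tam 276.92; Chaudhri 307.69; Haddad 492.31; Bergstrom 523.08.
Capped: Chaudhri ($200); remaining pool $1,400 reallocated over remaining profit-interest units 42.
Redistributed shares: Tam 300.00 → $300; Haddad 533.33 → $530; Bergstrom 566.67 → $570.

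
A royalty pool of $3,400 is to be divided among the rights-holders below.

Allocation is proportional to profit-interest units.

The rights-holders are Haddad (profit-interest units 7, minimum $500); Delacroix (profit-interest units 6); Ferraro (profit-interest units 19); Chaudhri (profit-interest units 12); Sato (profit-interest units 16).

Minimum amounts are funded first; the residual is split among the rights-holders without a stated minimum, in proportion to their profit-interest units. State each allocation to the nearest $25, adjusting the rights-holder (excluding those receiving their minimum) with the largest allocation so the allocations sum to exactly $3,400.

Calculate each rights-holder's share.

Guaranteed amounts: Haddad $500. Balance $2,900.
Balance split over remaining profit-interest units 53: Delacroix 328.30 → $325; Ferraro 1,039.62 → $1,050; Chaudhri 656.60 → $650; Sato 875.47 → $875.

Haddad: $500 | Delacroix: $325 | Ferraro: $1,050 | Chaudhri: $650 | Sato: $875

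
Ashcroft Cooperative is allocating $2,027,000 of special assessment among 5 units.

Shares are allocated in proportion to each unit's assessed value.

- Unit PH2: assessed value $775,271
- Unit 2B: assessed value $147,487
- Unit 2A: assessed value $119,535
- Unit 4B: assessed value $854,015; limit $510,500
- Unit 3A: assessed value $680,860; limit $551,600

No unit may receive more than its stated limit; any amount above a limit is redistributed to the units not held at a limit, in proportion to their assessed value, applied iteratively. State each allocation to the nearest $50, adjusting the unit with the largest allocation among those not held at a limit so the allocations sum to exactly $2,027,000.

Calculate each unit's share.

Sum of assessed value: 2,577,168.
Unconstrained shares: Unit PH2 609,767.90; Unit 2B 116,001.81; Unit 2A 94,016.94; Unit 4B 671,701.81; Unit 3A 535,511.55.
Held at cap: Unit 4B ($510,500); residual $1,516,500 reallocated over remaining assessed value 1,723,153.
Held at cap: Unit 3A ($551,600); residual $964,900 reallocated over remaining assessed value 1,042,293.
Remaining shares: Unit PH2 717,705.09 → $717,700; Unit 2B 136,535.70 → $136,550; Unit 2A 110,659.21 → $110,650.

Unit PH2: $717,700; Unit 2B: $136,550; Unit 2A: $110,650; Unit 4B: $510,500; Unit 3A: $551,600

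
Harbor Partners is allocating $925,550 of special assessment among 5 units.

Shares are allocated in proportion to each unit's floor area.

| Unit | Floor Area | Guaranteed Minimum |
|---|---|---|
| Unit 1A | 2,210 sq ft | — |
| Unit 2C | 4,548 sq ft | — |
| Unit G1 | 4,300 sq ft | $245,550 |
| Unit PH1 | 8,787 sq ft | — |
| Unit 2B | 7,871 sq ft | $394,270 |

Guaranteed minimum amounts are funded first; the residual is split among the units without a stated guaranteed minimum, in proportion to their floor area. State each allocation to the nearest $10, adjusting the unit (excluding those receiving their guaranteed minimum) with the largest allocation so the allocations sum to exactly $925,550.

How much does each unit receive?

Unit 1A: $40,620 · Unit 2C: $83,600 · Unit G1: $245,550 · Unit PH1: $161,510 · Unit 2B: $394,270

Guaranteed amounts: Unit G1 $245,550; Unit 2B $394,270. Residual $285,730.
Residual split over remaining floor area 15,545: Unit 1A 40,621.63 → $40,620; Unit 2C 83,596.01 → $83,600; Unit PH1 161,512.35 → $161,510.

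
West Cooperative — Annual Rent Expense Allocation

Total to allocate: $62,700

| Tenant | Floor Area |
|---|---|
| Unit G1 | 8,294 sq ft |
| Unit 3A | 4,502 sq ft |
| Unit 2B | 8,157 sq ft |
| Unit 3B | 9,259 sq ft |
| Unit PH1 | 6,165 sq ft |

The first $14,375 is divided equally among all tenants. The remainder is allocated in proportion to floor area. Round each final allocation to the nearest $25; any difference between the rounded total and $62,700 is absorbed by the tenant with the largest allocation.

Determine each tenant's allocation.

Unit G1: $13,900 | Unit 3A: $8,850 | Unit 2B: $13,700 | Unit 3B: $15,175 | Unit PH1: $11,075

First tranche $14,375 split equally: $2,875 each.
Remainder $48,325 by floor area (total 36,377): Unit G1 11,018.16 → $11,025; Unit 3A 5,980.68 → $5,975; Unit 2B 10,836.16 → $10,825; Unit 3B 12,300.11 → $12,300; Unit PH1 8,189.89 → $8,200.
Totals: Unit G1 $2,875 + $11,025 = $13,900; Unit 3A $2,875 + $5,975 = $8,850; Unit 2B $2,875 + $10,825 = $13,700; Unit 3B $2,875 + $12,300 = $15,175; Unit PH1 $2,875 + $8,200 = $11,075.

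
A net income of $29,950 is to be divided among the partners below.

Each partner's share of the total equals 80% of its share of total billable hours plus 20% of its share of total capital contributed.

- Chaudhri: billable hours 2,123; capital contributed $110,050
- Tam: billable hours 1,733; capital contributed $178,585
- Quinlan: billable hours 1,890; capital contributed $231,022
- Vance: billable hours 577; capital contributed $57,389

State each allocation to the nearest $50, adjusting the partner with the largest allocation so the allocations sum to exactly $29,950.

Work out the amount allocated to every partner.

Chaudhri: $9,200; Tam: $8,400; Quinlan: $9,550; Vance: $2,800

Billable hours total 6,323; capital contributed total 577,046.
Combined weights (80% billable hours + 20% capital contributed): Chaudhri 0.3067; Tam 0.2812; Quinlan 0.3192; Vance 0.0929.
Unrounded shares: Chaudhri 9,187.14; Tam 8,420.72; Quinlan 9,559.97; Vance 2,782.17.
Rounded to nearest $50: Chaudhri $9,200; Tam $8,400; Quinlan $9,550; Vance $2,800. Sum = $29,950.
No rounding difference to absorb.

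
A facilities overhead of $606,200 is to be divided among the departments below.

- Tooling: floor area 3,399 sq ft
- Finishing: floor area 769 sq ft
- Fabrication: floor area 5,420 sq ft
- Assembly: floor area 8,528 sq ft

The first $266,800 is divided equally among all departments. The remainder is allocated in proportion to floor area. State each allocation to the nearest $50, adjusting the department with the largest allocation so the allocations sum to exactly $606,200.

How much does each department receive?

Equal tier: $266,800 ÷ 4 = $66,700 apiece.
Remainder $339,400 by floor area (total 18,116): Tooling 63,679.65 → $63,700; Finishing 14,407.08 → $14,400; Fabrication 101,542.72 → $101,550; Assembly 159,770.55 → $159,750.
Totals: Tooling $66,700 + $63,700 = $130,400; Finishing $66,700 + $14,400 = $81,100; Fabrication $66,700 + $101,550 = $168,250; Assembly $66,700 + $159,750 = $226,450.

Tooling: $130,400 · Finishing: $81,100 · Fabrication: $168,250 · Assembly: $226,450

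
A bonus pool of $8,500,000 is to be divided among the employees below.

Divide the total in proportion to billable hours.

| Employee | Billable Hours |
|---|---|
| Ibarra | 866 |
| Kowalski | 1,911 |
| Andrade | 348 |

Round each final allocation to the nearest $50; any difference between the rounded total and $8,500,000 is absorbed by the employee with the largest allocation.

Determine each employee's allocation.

Total billable hours = 3,125.
Pro-rata amounts: Ibarra 866/3,125 × $8,500,000 = 2,355,520.00; Kowalski 1,911/3,125 × $8,500,000 = 5,197,920.00; Andrade 348/3,125 × $8,500,000 = 946,560.00.
After rounding ($50): Ibarra $2,355,500; Kowalski $5,197,900; Andrade $946,550. Sum = $8,499,950.
Difference $8,500,000 − $8,499,950 = +$50 applied to largest allocation (Kowalski): Kowalski becomes $5,197,950.

Ibarra: $2,355,500; Kowalski: $5,197,950; Andrade: $946,550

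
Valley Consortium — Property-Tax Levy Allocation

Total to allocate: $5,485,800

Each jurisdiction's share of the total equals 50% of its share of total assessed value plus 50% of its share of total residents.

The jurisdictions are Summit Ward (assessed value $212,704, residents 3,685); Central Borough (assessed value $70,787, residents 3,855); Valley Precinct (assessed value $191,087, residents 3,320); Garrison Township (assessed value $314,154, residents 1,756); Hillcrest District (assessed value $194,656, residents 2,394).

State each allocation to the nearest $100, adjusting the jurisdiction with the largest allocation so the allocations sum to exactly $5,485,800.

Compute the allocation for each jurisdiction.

Summit Ward: $1,266,700 · Central Borough: $901,900 · Valley Precinct: $1,139,700 · Garrison Township: $1,197,100 · Hillcrest District: $980,400

Totals — assessed value 983,388, residents 15,010.
Blended shares (50% assessed value + 50% residents): Summit Ward 0.2309; Central Borough 0.1644; Valley Precinct 0.2078; Garrison Township 0.2182; Hillcrest District 0.1787.
Pro-rata amounts: Summit Ward 1,266,671.57; Central Borough 901,897.22; Valley Precinct 1,139,677.24; Garrison Township 1,197,137.49; Hillcrest District 980,416.47.
At nearest $100: Summit Ward $1,266,700; Central Borough $901,900; Valley Precinct $1,139,700; Garrison Township $1,197,100; Hillcrest District $980,400. Sum = $5,485,800.
Sum already equals the total — no adjustment.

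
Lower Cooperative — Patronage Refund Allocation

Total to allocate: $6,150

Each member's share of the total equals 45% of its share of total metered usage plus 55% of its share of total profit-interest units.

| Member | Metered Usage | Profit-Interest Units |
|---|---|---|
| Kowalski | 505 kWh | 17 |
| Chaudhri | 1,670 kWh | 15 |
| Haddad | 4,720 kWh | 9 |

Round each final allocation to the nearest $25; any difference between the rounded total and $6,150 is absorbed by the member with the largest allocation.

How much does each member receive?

Totals — metered usage 6,895, profit-interest units 41.
Composite weights (45% metered usage + 55% profit-interest units): Kowalski 0.2610; Chaudhri 0.3102; Haddad 0.4288.
Proportional shares: Kowalski 1,605.20; Chaudhri 1,907.80; Haddad 2,637.00.
At nearest $25: Kowalski $1,600; Chaudhri $1,900; Haddad $2,625. Sum = $6,125.
Difference $6,150 − $6,125 = +$25 applied to largest allocation (Haddad): Haddad becomes $2,650.

Kowalski: $1,600 · Chaudhri: $1,900 · Haddad: $2,650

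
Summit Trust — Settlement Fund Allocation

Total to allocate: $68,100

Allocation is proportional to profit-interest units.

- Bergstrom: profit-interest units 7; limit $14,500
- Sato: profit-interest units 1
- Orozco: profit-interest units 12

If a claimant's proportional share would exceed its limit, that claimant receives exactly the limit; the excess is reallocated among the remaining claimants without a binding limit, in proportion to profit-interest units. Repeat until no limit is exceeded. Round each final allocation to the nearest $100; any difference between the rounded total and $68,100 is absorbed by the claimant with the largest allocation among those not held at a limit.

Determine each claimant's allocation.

Bergstrom: $14,500 | Sato: $4,100 | Orozco: $49,500

Sum of profit-interest units: 20.
Unconstrained shares: Bergstrom 23,835.00; Sato 3,405.00; Orozco 40,860.00.
Capped: Bergstrom ($14,500); residual $53,600 reallocated over remaining profit-interest units 13.
Redistributed shares: Sato 4,123.08 → $4,100; Orozco 49,476.92 → $49,500.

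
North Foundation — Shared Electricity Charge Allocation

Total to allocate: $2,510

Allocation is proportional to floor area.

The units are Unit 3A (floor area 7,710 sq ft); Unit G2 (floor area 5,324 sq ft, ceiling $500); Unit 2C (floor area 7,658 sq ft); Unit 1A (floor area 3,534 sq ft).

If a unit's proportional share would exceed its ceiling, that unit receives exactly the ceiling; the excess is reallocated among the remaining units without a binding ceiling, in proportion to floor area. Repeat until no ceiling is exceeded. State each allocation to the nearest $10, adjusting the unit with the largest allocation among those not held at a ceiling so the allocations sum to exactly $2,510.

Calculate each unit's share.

Total floor area = 24,226.
Proportional shares (ignoring caps): Unit 3A 798.82; Unit G2 551.61; Unit 2C 793.43; Unit 1A 366.15.
Capped: Unit G2 ($500); remaining pool $2,010 reallocated over remaining floor area 18,902.
Redistributed shares: Unit 3A 819.87 → $820; Unit 2C 814.34 → $810; Unit 1A 375.80 → $380.

Unit 3A: $820 | Unit G2: $500 | Unit 2C: $810 | Unit 1A: $380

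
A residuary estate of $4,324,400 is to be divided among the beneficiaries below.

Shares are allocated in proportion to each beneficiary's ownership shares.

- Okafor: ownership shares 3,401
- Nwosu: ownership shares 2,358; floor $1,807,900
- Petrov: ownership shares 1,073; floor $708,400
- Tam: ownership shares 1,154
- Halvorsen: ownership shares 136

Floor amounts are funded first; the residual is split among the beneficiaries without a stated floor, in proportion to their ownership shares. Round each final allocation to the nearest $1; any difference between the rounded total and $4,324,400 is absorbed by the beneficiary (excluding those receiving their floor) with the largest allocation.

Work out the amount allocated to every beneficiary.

Okafor: $1,310,882 · Nwosu: $1,807,900 · Petrov: $708,400 · Tam: $444,798 · Halvorsen: $52,420

Fund the minimums — Nwosu $1,807,900; Petrov $708,400. Balance $1,808,100.
Balance split over remaining ownership shares 4,691: Okafor 1,310,882.14 → $1,310,882; Tam 444,798.00 → $444,798; Halvorsen 52,419.87 → $52,420.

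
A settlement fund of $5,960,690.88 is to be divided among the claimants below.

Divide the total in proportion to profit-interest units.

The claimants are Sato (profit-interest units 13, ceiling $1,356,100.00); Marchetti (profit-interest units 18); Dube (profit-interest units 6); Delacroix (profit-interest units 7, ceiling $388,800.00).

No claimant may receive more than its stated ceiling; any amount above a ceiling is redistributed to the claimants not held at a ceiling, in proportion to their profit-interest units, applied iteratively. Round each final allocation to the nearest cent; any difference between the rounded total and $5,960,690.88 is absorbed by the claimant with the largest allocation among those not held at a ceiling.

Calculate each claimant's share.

Profit-interest units total: 44.
Proportional shares (ignoring caps): Sato 1,761,113.2145; Marchetti 2,438,464.4509; Dube 812,821.4836; Delacroix 948,291.7309.
Held at cap: Sato ($1,356,100.00), Delacroix ($388,800.00); balance $4,215,790.88 reallocated over remaining profit-interest units 24.
Remaining shares: Marchetti 3,161,843.1600 → $3,161,843.16; Dube 1,053,947.7200 → $1,053,947.72.

Sato: $1,356,100.00; Marchetti: $3,161,843.16; Dube: $1,053,947.72; Delacroix: $388,800.00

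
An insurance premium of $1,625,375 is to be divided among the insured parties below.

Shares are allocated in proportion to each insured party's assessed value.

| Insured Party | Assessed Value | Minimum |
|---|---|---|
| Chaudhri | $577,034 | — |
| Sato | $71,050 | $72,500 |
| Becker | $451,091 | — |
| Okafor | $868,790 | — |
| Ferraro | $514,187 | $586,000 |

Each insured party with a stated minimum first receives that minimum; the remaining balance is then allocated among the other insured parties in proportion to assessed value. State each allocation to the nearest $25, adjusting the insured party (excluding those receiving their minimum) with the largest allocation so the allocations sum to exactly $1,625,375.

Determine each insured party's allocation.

Chaudhri: $294,125; Sato: $72,500; Becker: $229,925; Okafor: $442,825; Ferraro: $586,000

Minimums first: Sato $72,500; Ferraro $586,000. Remaining pool $966,875.
Remaining pool split over remaining assessed value 1,896,915: Chaudhri 294,119.53 → $294,125; Becker 229,925.23 → $229,925; Okafor 442,830.24 → $442,825.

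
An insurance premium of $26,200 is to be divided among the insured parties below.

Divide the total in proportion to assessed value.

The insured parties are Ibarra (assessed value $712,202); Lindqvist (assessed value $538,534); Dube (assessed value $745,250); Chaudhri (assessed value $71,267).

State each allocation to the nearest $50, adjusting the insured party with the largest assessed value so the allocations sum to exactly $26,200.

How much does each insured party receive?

Ibarra: $9,050 | Lindqvist: $6,850 | Dube: $9,400 | Chaudhri: $900

Sum of assessed value: 2,067,253.
Raw shares: Ibarra 712,202/2,067,253 × $26,200 = 9,026.32; Lindqvist 538,534/2,067,253 × $26,200 = 6,825.28; Dube 745,250/2,067,253 × $26,200 = 9,445.17; Chaudhri 71,267/2,067,253 × $26,200 = 903.23.
At nearest $50: Ibarra $9,050; Lindqvist $6,850; Dube $9,450; Chaudhri $900. Sum = $26,250.
Difference $26,200 − $26,250 = −$50 applied to largest assessed value (Dube): Dube becomes $9,400.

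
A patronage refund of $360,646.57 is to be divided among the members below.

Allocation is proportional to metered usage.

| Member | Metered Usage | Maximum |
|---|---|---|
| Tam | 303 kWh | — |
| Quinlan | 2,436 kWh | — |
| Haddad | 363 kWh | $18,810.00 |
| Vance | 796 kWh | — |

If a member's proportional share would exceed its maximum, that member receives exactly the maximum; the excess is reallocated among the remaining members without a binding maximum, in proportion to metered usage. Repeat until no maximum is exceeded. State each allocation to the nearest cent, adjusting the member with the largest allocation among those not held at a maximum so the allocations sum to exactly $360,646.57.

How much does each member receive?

Metered usage total: 3,898.
Proportional shares (ignoring caps): Tam 28,033.8406; Quinlan 225,380.9760; Haddad 33,585.0962; Vance 73,646.6572.
Cap binds for Haddad ($18,810.00); residual $341,836.57 reallocated over remaining metered usage 3,535.
Redistributed shares: Tam 29,300.2774 → $29,300.28; Quinlan 235,562.6265 → $235,562.63; Vance 76,973.6661 → $76,973.67.
Rounding difference −$0.01 applied to Quinlan → $235,562.62.

Tam: $29,300.28 | Quinlan: $235,562.62 | Haddad: $18,810.00 | Vance: $76,973.67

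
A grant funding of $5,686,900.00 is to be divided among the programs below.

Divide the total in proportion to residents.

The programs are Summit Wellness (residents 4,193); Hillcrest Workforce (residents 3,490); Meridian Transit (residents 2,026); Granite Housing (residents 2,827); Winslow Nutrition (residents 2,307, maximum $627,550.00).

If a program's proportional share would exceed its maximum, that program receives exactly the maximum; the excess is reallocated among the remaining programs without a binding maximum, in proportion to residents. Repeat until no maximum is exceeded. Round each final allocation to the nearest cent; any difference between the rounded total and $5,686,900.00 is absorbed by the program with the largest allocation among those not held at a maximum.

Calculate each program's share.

Combined residents = 14,843.
Unconstrained shares: Summit Wellness 1,606,492.7373; Hillcrest Workforce 1,337,147.5443; Meridian Transit 776,235.2220; Granite Housing 1,083,127.8246; Winslow Nutrition 883,896.6718.
Cap binds for Winslow Nutrition ($627,550.00); remaining pool $5,059,350.00 reallocated over remaining residents 12,536.
Remaining shares: Summit Wellness 1,692,234.7280 → $1,692,234.73; Hillcrest Workforce 1,408,513.9997 → $1,408,514.00; Meridian Transit 817,664.5740 → $817,664.57; Granite Housing 1,140,936.6983 → $1,140,936.70.

Summit Wellness: $1,692,234.73 | Hillcrest Workforce: $1,408,514.00 | Meridian Transit: $817,664.57 | Granite Housing: $1,140,936.70 | Winslow Nutrition: $627,550.00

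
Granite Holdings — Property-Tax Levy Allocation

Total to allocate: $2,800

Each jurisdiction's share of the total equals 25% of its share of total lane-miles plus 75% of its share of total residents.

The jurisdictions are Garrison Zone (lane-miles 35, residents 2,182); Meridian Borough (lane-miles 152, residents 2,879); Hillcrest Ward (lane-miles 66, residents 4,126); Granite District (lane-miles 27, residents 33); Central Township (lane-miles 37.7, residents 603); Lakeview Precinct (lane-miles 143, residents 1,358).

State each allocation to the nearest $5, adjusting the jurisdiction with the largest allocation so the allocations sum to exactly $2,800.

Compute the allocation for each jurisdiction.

Garrison Zone: $465 · Meridian Borough: $770 · Hillcrest Ward: $880 · Granite District: $45 · Central Township: $170 · Lakeview Precinct: $470

Totals — lane-miles 460.7, residents 11,181.
Blended shares (25% lane-miles + 75% residents): Garrison Zone 0.1654; Meridian Borough 0.2756; Hillcrest Ward 0.3126; Granite District 0.0169; Central Township 0.0609; Lakeview Precinct 0.1687.
Raw shares: Garrison Zone 463.00; Meridian Borough 771.68; Hillcrest Ward 875.22; Granite District 47.22; Central Township 170.54; Lakeview Precinct 472.34.
Rounded to nearest $5: Garrison Zone $465; Meridian Borough $770; Hillcrest Ward $875; Granite District $45; Central Township $170; Lakeview Precinct $470. Sum = $2,795.
Difference $2,800 − $2,795 = +$5 applied to largest allocation (Hillcrest Ward): Hillcrest Ward becomes $880.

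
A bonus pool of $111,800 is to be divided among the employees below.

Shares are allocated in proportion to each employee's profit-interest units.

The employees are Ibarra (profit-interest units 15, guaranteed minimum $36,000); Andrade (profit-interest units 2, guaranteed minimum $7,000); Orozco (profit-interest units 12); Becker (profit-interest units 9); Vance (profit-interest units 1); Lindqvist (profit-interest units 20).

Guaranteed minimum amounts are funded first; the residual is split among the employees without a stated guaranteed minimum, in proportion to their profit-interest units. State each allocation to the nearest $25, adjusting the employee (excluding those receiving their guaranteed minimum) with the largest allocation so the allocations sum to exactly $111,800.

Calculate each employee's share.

Ibarra: $36,000 | Andrade: $7,000 | Orozco: $19,650 | Becker: $14,750 | Vance: $1,650 | Lindqvist: $32,750

Fund the minimums — Ibarra $36,000; Andrade $7,000. Remaining pool $68,800.
Remaining pool split over remaining profit-interest units 42: Orozco 19,657.14 → $19,650; Becker 14,742.86 → $14,750; Vance 1,638.10 → $1,650; Lindqvist 32,761.90 → $32,750.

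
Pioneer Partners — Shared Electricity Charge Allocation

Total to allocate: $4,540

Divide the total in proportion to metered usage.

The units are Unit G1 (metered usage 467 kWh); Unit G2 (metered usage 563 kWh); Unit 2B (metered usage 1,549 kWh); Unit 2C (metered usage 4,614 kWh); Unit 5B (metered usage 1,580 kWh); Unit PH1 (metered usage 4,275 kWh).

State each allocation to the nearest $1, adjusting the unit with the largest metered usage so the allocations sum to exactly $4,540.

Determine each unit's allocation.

Metered usage total: 467 + 563 + 1,549 + 4,614 + 1,580 + 4,275 = 13,048.
Unrounded shares: Unit G1 162.49; Unit G2 195.89; Unit 2B 538.97; Unit 2C 1,605.42; Unit 5B 549.75; Unit PH1 1,487.47.
After rounding ($1): Unit G1 $162; Unit G2 $196; Unit 2B $539; Unit 2C $1,605; Unit 5B $550; Unit PH1 $1,487. Sum = $4,539.
Difference $4,540 − $4,539 = +$1 applied to largest metered usage (Unit 2C): Unit 2C becomes $1,606.

Unit G1: $162 | Unit G2: $196 | Unit 2B: $539 | Unit 2C: $1,606 | Unit 5B: $550 | Unit PH1: $1,487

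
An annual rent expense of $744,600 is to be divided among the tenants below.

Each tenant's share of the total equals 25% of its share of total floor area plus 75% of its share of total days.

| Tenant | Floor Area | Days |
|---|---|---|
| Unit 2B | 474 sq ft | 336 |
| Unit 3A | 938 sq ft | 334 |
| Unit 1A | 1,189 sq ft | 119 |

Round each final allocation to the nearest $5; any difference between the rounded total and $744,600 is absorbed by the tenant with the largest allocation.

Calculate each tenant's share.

Unit 2B: $271,745; Unit 3A: $303,530; Unit 1A: $169,325

Floor area total 2,601; days total 789.
Blended shares (25% floor area + 75% days): Unit 2B 0.3650; Unit 3A 0.4076; Unit 1A 0.2274.
Raw shares: Unit 2B 271,742.54; Unit 3A 303,534.79; Unit 1A 169,322.66.
At nearest $5: Unit 2B $271,745; Unit 3A $303,535; Unit 1A $169,325. Sum = $744,605.
Difference $744,600 − $744,605 = −$5 applied to largest allocation (Unit 3A): Unit 3A becomes $303,530.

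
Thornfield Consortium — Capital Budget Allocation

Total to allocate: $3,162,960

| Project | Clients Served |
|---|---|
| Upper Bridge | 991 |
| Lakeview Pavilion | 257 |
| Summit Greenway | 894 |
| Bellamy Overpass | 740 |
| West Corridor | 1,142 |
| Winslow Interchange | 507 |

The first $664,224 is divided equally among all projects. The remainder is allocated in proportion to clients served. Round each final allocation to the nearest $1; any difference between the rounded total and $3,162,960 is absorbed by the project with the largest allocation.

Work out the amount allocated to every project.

Equal tier: $664,224 ÷ 6 = $110,704 apiece.
Remainder $2,498,736 by clients served (total 4,531): Upper Bridge 546,512.33 → $546,512; Lakeview Pavilion 141,729.23 → $141,729; Summit Greenway 493,019.20 → $493,019; Bellamy Overpass 408,091.95 → $408,092; West Corridor 629,785.15 → $629,785; Winslow Interchange 279,598.14 → $279,598.
Rounding difference +$1 on remainder applied to West Corridor.
Totals: Upper Bridge $110,704 + $546,512 = $657,216; Lakeview Pavilion $110,704 + $141,729 = $252,433; Summit Greenway $110,704 + $493,019 = $603,723; Bellamy Overpass $110,704 + $408,092 = $518,796; West Corridor $110,704 + $629,786 = $740,490; Winslow Interchange $110,704 + $279,598 = $390,302.

Upper Bridge: $657,216 · Lakeview Pavilion: $252,433 · Summit Greenway: $603,723 · Bellamy Overpass: $518,796 · West Corridor: $740,490 · Winslow Interchange: $390,302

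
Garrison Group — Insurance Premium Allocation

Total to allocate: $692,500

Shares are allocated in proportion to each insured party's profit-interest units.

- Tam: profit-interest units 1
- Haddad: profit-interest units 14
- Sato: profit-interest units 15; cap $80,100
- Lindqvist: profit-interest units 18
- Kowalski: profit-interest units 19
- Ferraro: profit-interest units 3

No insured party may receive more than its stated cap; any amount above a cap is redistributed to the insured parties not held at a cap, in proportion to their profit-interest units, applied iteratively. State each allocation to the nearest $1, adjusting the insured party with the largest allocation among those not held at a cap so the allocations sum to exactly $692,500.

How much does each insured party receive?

Total profit-interest units = 70.
Pro-rata shares before constraints: Tam 9,892.86; Haddad 138,500.00; Sato 148,392.86; Lindqvist 178,071.43; Kowalski 187,964.29; Ferraro 29,678.57.
Capped: Sato ($80,100); remaining pool $612,400 reallocated over remaining profit-interest units 55.
Shares after redistribution: Tam 11,134.55 → $11,135; Haddad 155,883.64 → $155,884; Lindqvist 200,421.82 → $200,422; Kowalski 211,556.36 → $211,556; Ferraro 33,403.64 → $33,404.
Rounding difference −$1 applied to Kowalski → $211,555.

Tam: $11,135 · Haddad: $155,884 · Sato: $80,100 · Lindqvist: $200,422 · Kowalski: $211,555 · Ferraro: $33,404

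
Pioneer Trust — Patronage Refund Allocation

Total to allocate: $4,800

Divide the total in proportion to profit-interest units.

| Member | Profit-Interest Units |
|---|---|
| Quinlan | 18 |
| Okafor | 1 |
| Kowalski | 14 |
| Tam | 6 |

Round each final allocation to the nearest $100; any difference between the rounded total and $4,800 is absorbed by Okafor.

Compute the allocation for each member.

Quinlan: $2,200 | Okafor: $200 | Kowalski: $1,700 | Tam: $700

Total profit-interest units = 39.
Unrounded shares: Quinlan 18/39 × $4,800 = 2,215.38; Okafor 1/39 × $4,800 = 123.08; Kowalski 14/39 × $4,800 = 1,723.08; Tam 6/39 × $4,800 = 738.46.
At nearest $100: Quinlan $2,200; Okafor $100; Kowalski $1,700; Tam $700. Sum = $4,700.
Difference $4,800 − $4,700 = +$100 applied to Okafor: Okafor becomes $200.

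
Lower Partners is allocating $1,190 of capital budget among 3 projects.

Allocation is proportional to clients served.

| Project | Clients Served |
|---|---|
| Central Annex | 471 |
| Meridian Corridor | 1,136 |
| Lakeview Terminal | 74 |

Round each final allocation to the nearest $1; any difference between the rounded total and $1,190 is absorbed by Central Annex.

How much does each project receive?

Clients served total: 1,681.
Unrounded shares: Central Annex 471/1,681 × $1,190 = 333.43; Meridian Corridor 1,136/1,681 × $1,190 = 804.19; Lakeview Terminal 74/1,681 × $1,190 = 52.39.
At nearest $1: Central Annex $333; Meridian Corridor $804; Lakeview Terminal $52. Sum = $1,189.
Difference $1,190 − $1,189 = +$1 applied to Central Annex: Central Annex becomes $334.

Central Annex: $334; Meridian Corridor: $804; Lakeview Terminal: $52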